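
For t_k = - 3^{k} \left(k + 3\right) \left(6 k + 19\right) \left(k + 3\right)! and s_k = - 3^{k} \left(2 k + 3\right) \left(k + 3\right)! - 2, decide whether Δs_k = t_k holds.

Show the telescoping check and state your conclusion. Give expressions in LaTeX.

s_(k+1) = -3**(k + 1)*(2*k + 5)*factorial(k + 4) - 2
s_(k+1) − s_k = -3**k*(k + 3)*(6*k + 19)*factorial(k + 3)
(s_(k+1) − s_k) − t_k = 0

valid (s_(k+1) − s_k reduces to t_k)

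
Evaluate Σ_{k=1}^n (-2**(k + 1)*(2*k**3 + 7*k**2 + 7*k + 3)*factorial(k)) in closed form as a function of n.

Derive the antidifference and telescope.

Ratio r(k) = 2*(2*k**4 + 15*k**3 + 40*k**2 + 46*k + 19)/(2*k**3 + 7*k**2 + 7*k + 3).
Factor: A=2*k + 2; B=1; C=k**3 + 7*k**2/2 + 7*k/2 + 3/2.
f must satisfy (2*k + 2)·f(k+1) − (1)·f(k) = k**3 + 7*k**2/2 + 7*k/2 + 3/2.
Bound: deg f ≤ 2.
Solving with deg f ≤ 2: f(k) = (k**2 + k - 1)/2.
R(k) = B(k−1)·f(k)/C(k) = (k**2 + k - 1)/(2*k**3 + 7*k**2 + 7*k + 3); s_k = R·t_k = -2**(k + 1)*(k**2 + k - 1)*factorial(k).
Check: Δs_k = -2**(k + 1)*(2*k**3 + 7*k**2 + 7*k + 3)*factorial(k). ✓
Evaluate: s_(n+1) = -2**(n + 2)*(n**2 + 3*n + 1)*factorial(n + 1); subtract s_(1) = -4 ⇒ S(n) = -4*2**n*n**3*factorial(n) - 16*2**n*n**2*factorial(n) - 16*2**n*n*factorial(n) - 4*2**n*factorial(n) + 4.

S(n) = -4*2**n*n**3*factorial(n) - 16*2**n*n**2*factorial(n) - 16*2**n*n*factorial(n) - 4*2**n*factorial(n) + 4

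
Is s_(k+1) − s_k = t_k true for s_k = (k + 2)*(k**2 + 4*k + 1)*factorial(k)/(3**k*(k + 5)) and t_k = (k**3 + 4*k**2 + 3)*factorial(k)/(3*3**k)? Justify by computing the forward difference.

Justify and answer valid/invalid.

s_(k+1) = (k + 3)*(k**2 + 6*k + 6)*factorial(k + 1)/(3*3**k*(k + 6))
s_(k+1) − s_k = (k**5 + 12*k**4 + 47*k**3 + 72*k**2 + 60*k + 54)*factorial(k)/(3*3**k*(k + 5)*(k + 6))
(s_(k+1) − s_k) − t_k = -(k + 4)*(k**3 + 5*k**2 - 3*k + 3)*factorial(k)/(3**k*(k + 5)*(k + 6))

Invalid: residual -(k + 4)*(k**3 + 5*k**2 - 3*k + 3)*factorial(k)/(3**k*(k + 5)*(k + 6)) ≠ 0.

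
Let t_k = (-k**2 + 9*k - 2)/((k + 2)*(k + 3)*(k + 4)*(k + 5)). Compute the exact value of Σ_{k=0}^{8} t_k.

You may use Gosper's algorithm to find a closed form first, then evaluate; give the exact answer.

Step 1: r(k) = -(k + 2)*(9*k - (k + 1)**2 + 7)/((k + 6)*(k**2 - 9*k + 2)).
Factor: A=k + 2; B=k + 6; C=k**2 - 9*k + 2.
f must satisfy (k + 2)·f(k+1) − (k + 5)·f(k) = k**2 - 9*k + 2.
Degrees (1,1,2) ⇒ d ≤ 3.
A polynomial solution: f(k) = -k*(k - 2).
R(k) = B(k−1)·f(k)/C(k) = -k*(k - 2)*(k + 5)/(k**2 - 9*k + 2); s_k = R·t_k = k*(k - 2)/((k + 2)*(k + 3)*(k + 4)).
Verify: (-k**2 + 9*k - 2)/(k**4 + 14*k**3 + 71*k**2 + 154*k + 120) matches t_k.
Evaluate s at k=9 and k=0: 21/572 and 0; difference 21/572.

Σ = 21/572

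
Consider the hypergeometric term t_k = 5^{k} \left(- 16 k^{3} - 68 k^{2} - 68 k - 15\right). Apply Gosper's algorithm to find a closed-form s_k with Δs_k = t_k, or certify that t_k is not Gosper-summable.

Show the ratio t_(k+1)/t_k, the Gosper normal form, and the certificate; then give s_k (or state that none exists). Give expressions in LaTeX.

s_k = 5^{k} k \left(- 4 k^{2} - 2 k + 3\right)

Step 1: r(k) = 5*(16*k**3 + 116*k**2 + 252*k + 167)/(16*k**3 + 68*k**2 + 68*k + 15).
So A=5 and B=1, with C=k**3 + 17*k**2/4 + 17*k/4 + 15/16.
Need (5)·f(k+1) − (1)·f(k) = k**3 + 17*k**2/4 + 17*k/4 + 15/16.
Degrees (0,0,3) ⇒ d ≤ 3.
Solving with deg f ≤ 3: f(k) = k*(4*k**2 + 2*k - 3)/16.
Get s_k = R·t_k = 5**k*k*(-4*k**2 - 2*k + 3) with R(k) = B(k−1)f(k)/C(k) = k*(4*k**2 + 2*k - 3)/(16*k**3 + 68*k**2 + 68*k + 15).
Verify: 5**k*(-16*k**3 - 68*k**2 - 68*k - 15) matches t_k.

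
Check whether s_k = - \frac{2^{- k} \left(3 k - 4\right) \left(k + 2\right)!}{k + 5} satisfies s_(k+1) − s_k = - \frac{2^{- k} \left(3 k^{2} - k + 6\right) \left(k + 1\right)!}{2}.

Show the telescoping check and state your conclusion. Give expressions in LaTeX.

s_(k+1) = -(3*k - 1)*factorial(k + 3)/(2*2**k*(k + 6))
s_(k+1) − s_k = -(3*k**3 + 17*k**2 + 9*k + 33)*factorial(k + 2)/(2*2**k*(k + 5)*(k + 6))
(s_(k+1) − s_k) − t_k = 3*(3*k**3 + 14*k**2 - 5*k + 38)*factorial(k + 1)/(2*2**k*(k + 5)*(k + 6))

Invalid: residual \frac{3 \cdot 2^{- k} \left(3 k^{3} + 14 k^{2} - 5 k + 38\right) \left(k + 1\right)!}{2 \left(k + 5\right) \left(k + 6\right)} ≠ 0.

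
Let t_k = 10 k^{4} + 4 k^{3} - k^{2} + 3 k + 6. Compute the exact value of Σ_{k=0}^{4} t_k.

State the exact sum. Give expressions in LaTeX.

The ratio is (10*k**4 + 44*k**3 + 71*k**2 + 53*k + 22)/(10*k**4 + 4*k**3 - k**2 + 3*k + 6).
A = 1, B = 1, C = k**4 + 2*k**3/5 - k**2/10 + 3*k/10 + 3/5.
Set up (1)·f(k+1) − (1)·f(k) − (k**4 + 2*k**3/5 - k**2/10 + 3*k/10 + 3/5) = 0.
From deg A=0, deg B=0, deg C=4: d=5.
Coefficient equations give f(k) = k*(2*k**4 - 4*k**3 + k**2 + 3*k + 4)/10.
Certificate R = B(k−1)f/C = k*(2*k**4 - 4*k**3 + k**2 + 3*k + 4)/(10*k**4 + 4*k**3 - k**2 + 3*k + 6) gives s_k = k*(2*k**4 - 4*k**3 + k**2 + 3*k + 4).
Check: Δs_k = 10*k**4 + 4*k**3 - k**2 + 3*k + 6. ✓
Σ_(k=0)^(4) t_k = s_(5) − s_(0) = 3970 − (0) = 3970.

Σ = 3970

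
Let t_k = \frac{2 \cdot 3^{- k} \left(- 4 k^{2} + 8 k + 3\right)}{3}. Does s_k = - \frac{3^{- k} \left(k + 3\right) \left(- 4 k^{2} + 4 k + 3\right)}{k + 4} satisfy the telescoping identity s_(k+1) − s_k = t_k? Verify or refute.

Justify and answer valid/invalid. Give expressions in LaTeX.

Invalid: residual \frac{3^{- k} \left(8 k^{3} + 28 k^{2} - 82 k - 33\right)}{3 \left(k^{2} + 9 k + 20\right)} ≠ 0.

s_(k+1) = (4*k**3 + 20*k**2 + 13*k - 12)/(3*3**k*(k + 5))
s_(k+1) − s_k = (-8*k**4 - 48*k**3 + 18*k**2 + 292*k + 87)/(3*3**k*(k**2 + 9*k + 20))
(s_(k+1) − s_k) − t_k = (8*k**3 + 28*k**2 - 82*k - 33)/(3*3**k*(k**2 + 9*k + 20))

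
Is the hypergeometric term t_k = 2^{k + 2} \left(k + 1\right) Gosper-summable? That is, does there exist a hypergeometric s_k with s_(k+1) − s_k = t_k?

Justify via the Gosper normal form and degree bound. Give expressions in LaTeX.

r(k) = 2*(k + 2)/(k + 1) after simplifying.
Gosper form: A/B · C(k+1)/C(k) with A=2, B=1, C=k + 1.
Key eq: (2)·f(k+1) = (1)·f(k) + (k + 1).
deg f ≤ 1 (via 0,0,1).
Solving with deg f ≤ 1: f(k) = k - 1.
Certificate R = B(k−1)f/C = (k - 1)/(k + 1) gives s_k = 2**(k + 2)*(k - 1).
Δs = 2**(k + 2)*(k + 1), as required.

Yes. s_k = 2^{k + 2} \left(k - 1\right).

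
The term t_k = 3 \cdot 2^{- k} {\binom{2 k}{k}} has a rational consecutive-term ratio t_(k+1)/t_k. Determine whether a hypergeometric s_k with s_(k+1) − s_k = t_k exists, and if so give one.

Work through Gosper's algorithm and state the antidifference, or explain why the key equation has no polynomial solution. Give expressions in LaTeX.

r(k) = (2*k + 1)/(k + 1) after simplifying.
Gosper form: A/B · C(k+1)/C(k) with A=2*k + 1, B=k + 1, C=1.
f must satisfy (2*k + 1)·f(k+1) − (k)·f(k) = 1.
d = -1 from the (1,1,0) case.
Negative degree bound (-1): no f exists, t_k not Gosper-summable.

none (Gosper's algorithm certifies no s_k)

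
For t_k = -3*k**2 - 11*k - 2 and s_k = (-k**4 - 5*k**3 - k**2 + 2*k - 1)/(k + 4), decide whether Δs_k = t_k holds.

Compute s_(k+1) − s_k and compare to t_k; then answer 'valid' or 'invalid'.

s_(k+1) = (-k**4 - 9*k**3 - 22*k**2 - 19*k - 6)/(k + 5)
s_(k+1) − s_k = (-3*k**4 - 32*k**3 - 104*k**2 - 91*k - 19)/(k**2 + 9*k + 20)
(s_(k+1) − s_k) − t_k = 3*(2*k**3 + 19*k**2 + 49*k + 7)/(k**2 + 9*k + 20)

Invalid: residual 3*(2*k**3 + 19*k**2 + 49*k + 7)/(k**2 + 9*k + 20) ≠ 0.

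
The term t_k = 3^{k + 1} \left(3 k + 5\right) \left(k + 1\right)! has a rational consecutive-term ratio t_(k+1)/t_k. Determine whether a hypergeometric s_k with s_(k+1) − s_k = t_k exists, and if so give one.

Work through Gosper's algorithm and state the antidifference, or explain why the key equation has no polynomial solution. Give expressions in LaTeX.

Step 1: r(k) = 3*(k + 2)*(3*k + 8)/(3*k + 5).
A = 3*k + 6, B = 1, C = k + 5/3.
Solve (3*k + 6)·f(k+1) − (1)·f(k) = k + 5/3.
d = 0 from the (1,0,1) case.
Solve for f: f(k) = 1/3 (degree 0 ≤ 0).
Get s_k = R·t_k = 3**(k + 1)*factorial(k + 1) with R(k) = B(k−1)f(k)/C(k) = 1/(3*k + 5).
Check: Δs_k = 3**(k + 1)*(3*k + 5)*factorial(k + 1). ✓

s_k = 3^{k + 1} \left(k + 1\right)!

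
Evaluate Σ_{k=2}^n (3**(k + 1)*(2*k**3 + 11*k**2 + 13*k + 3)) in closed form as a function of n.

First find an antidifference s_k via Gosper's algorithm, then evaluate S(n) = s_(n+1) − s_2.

Ratio r(k) = 3*(2*k**3 + 17*k**2 + 41*k + 29)/(2*k**3 + 11*k**2 + 13*k + 3).
So A=3 and B=1, with C=k**3 + 11*k**2/2 + 13*k/2 + 3/2.
f must satisfy (3)·f(k+1) − (1)·f(k) = k**3 + 11*k**2/2 + 13*k/2 + 3/2.
deg f ≤ 3 (via 0,0,3).
Match coefficients ⇒ f(k) = k*(k**2 + k - 1)/2.
Get s_k = R·t_k = 3**(k + 1)*k*(k**2 + k - 1) with R(k) = B(k−1)f(k)/C(k) = k*(k**2 + k - 1)/(2*k**3 + 11*k**2 + 13*k + 3).
s_(k+1) − s_k = 3**(k + 1)*(2*k**3 + 11*k**2 + 13*k + 3) = t_k.
s_(n+1) = 3**(n + 2)*(n**3 + 4*n**2 + 4*n + 1) and s_(2) = 270, so S(n) = 9*3**n*n**3 + 36*3**n*n**2 + 36*3**n*n + 9*3**n - 270.

S(n) = 9*3**n*n**3 + 36*3**n*n**2 + 36*3**n*n + 9*3**n - 270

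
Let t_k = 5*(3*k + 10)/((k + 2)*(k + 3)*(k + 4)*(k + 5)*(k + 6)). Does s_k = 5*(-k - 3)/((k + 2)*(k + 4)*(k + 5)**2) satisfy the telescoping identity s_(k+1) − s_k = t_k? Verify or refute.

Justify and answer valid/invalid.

s_(k+1) = 5*(-k - 4)/((k + 3)*(k + 5)*(k + 6)**2)
s_(k+1) − s_k = 5*(-(k + 2)*(k + 4)**2*(k + 5) + (k + 3)**2*(k + 6)**2)/((k + 2)*(k + 3)*(k + 4)*(k + 5)**2*(k + 6)**2)
(s_(k+1) − s_k) − t_k = 20*(-2*k**2 - 17*k - 34)/(k**7 + 31*k**6 + 405*k**5 + 2885*k**4 + 12074*k**3 + 29604*k**2 + 39240*k + 21600)

Invalid: residual 20*(-2*k**2 - 17*k - 34)/(k**7 + 31*k**6 + 405*k**5 + 2885*k**4 + 12074*k**3 + 29604*k**2 + 39240*k + 21600) ≠ 0.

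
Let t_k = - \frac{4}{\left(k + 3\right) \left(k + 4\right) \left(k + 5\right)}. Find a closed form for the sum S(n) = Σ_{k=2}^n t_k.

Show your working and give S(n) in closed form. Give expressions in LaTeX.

S(n) = \frac{- n^{2} - 9 n + 10}{15 \left(n^{2} + 9 n + 20\right)}

The ratio is (k + 3)/(k + 6).
So A=k + 3 and B=k + 6, with C=1.
f must satisfy (k + 3)·f(k+1) − (k + 5)·f(k) = 1.
From deg A=1, deg B=1, deg C=0: d=2.
A polynomial solution: f(k) = k*(k + 7)/24.
So s_k = (B(k−1)f/C)·t_k = (k*(k + 5)*(k + 7)/24)·t_k = k*(-k - 7)/(6*(k + 3)*(k + 4)).
s_(k+1) − s_k = -4/(k**3 + 12*k**2 + 47*k + 60) = t_k.
Telescope: S(n) = s_(n+1) − s_(2) = (-n**2 - 9*n - 8)/(6*(n**2 + 9*n + 20)) − (-1/10) = (-n**2 - 9*n + 10)/(15*(n**2 + 9*n + 20)).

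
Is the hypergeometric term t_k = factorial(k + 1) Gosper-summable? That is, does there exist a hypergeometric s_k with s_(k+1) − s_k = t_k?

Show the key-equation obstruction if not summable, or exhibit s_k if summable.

No — key equation has no polynomial f.

t_(k+1)/t_k = k + 2.
Gosper form: A/B · C(k+1)/C(k) with A=k + 2, B=1, C=1.
f must satisfy (k + 2)·f(k+1) − (1)·f(k) = 1.
deg f ≤ -1 (via 1,0,0).
Bound -1 < 0, so the key equation has no polynomial solution.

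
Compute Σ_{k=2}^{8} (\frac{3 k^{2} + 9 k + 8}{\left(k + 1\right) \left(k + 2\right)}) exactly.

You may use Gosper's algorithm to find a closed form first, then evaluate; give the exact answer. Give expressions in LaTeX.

t_(k+1)/t_k = (k + 1)*(9*k + 3*(k + 1)**2 + 17)/((k + 3)*(3*k**2 + 9*k + 8)).
So A=k + 1 and B=k + 3, with C=k**2 + 3*k + 8/3.
Need (k + 1)·f(k+1) − (k + 2)·f(k) = k**2 + 3*k + 8/3.
Degrees (1,1,2) ⇒ d ≤ 2.
Coefficient equations give f(k) = k*(3*k + 5)/3.
Get s_k = R·t_k = k*(3*k + 5)/(k + 1) with R(k) = B(k−1)f(k)/C(k) = k*(k + 2)*(3*k + 5)/(3*k**2 + 9*k + 8).
Δs = (3*k**2 + 9*k + 8)/(k**2 + 3*k + 2), as required.
Telescoping: Σ = s_(9) − s_(2) = 144/5 − (22/3) = 322/15.

Σ = 322/15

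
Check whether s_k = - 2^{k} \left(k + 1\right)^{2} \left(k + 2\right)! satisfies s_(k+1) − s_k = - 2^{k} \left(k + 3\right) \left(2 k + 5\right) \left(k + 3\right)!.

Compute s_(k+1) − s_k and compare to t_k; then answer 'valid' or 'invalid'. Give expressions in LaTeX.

Invalid: residual 2^{k + 1} \left(2 k^{2} + 9 k + 11\right) \left(k + 2\right)! ≠ 0.

s_(k+1) = -2**(k + 1)*(k + 2)**2*factorial(k + 3)
s_(k+1) − s_k = -2**k*(2*k**3 + 13*k**2 + 30*k + 23)*factorial(k + 2)
(s_(k+1) − s_k) − t_k = 2**(k + 1)*(2*k**2 + 9*k + 11)*factorial(k + 2)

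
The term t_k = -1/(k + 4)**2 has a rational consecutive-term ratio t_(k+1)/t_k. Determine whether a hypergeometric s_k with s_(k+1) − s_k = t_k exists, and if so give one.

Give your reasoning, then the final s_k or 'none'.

The ratio is (k + 4)**2/(k + 5)**2.
Factor: A=k**2 + 8*k + 16; B=k**2 + 10*k + 25; C=1.
Solve (k**2 + 8*k + 16)·f(k+1) − (k**2 + 8*k + 16)·f(k) = 1.
d = 0 from the (2,2,0) case.
Generic f = c0 gives residual -1; -1 = 0 cannot hold, so t_k is not Gosper-summable.

no hypergeometric antidifference exists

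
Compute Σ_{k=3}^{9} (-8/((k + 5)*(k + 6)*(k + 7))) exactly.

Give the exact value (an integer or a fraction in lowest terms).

r(k) = (k + 5)/(k + 8) after simplifying.
So A=k + 5 and B=k + 8, with C=1.
Set up (k + 5)·f(k+1) − (k + 7)·f(k) − (1) = 0.
Degrees (1,1,0) ⇒ d ≤ 2.
Solve for f: f(k) = k*(k + 11)/60 (degree 2 ≤ 2).
Certificate R = B(k−1)f/C = k*(k + 7)*(k + 11)/60 gives s_k = 2*k*(-k - 11)/(15*(k + 5)*(k + 6)).
Check: Δs_k = -8/(k**3 + 18*k**2 + 107*k + 210). ✓
Telescoping: Σ = s_(10) − s_(3) = -7/60 − (-7/90) = -7/180.

Σ = -7/180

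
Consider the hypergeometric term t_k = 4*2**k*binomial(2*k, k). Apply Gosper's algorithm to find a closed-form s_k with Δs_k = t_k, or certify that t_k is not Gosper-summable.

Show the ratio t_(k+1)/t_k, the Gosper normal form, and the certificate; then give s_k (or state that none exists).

no hypergeometric antidifference exists

t_(k+1)/t_k = 4*(2*k + 1)/(k + 1).
Take A(k)=8*k + 4, B(k)=k + 1, C(k)=1.
Set up (8*k + 4)·f(k+1) − (k)·f(k) − (1) = 0.
Degrees (1,1,0) ⇒ d ≤ -1.
Bound -1 < 0, so the key equation has no polynomial solution.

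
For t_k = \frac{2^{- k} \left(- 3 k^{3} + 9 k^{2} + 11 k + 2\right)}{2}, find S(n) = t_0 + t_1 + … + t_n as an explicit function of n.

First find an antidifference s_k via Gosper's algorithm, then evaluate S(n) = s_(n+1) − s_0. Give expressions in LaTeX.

S(n) = 2^{- n - 1} \left(2^{n + 1} + 3 n^{3} + 9 n^{2} + 7 n\right)

r(k) = (3*k**3 - 20*k - 19)/(2*(3*k**3 - 9*k**2 - 11*k - 2)) after simplifying.
So A=1/2 and B=1, with C=k**3 - 3*k**2 - 11*k/3 - 2/3.
f must satisfy (1/2)·f(k+1) − (1)·f(k) = k**3 - 3*k**2 - 11*k/3 - 2/3.
Bound: deg f ≤ 3.
A polynomial solution: f(k) = -2*(k - 1)*(3*k**2 + 3*k + 1)/3.
R(k) = B(k−1)·f(k)/C(k) = -2*(k - 1)*(3*k**2 + 3*k + 1)/(3*k**3 - 9*k**2 - 11*k - 2); s_k = R·t_k = (3*k**3 - 2*k - 1)/2**k.
Check: Δs_k = (-3*k**3 + 9*k**2 + 11*k + 2)/(2*2**k). ✓
Telescope: S(n) = s_(n+1) − s_(0) = 2**(-n - 1)*n*(3*n**2 + 9*n + 7) − (-1) = 2**(-n - 1)*(2**(n + 1) + 3*n**3 + 9*n**2 + 7*n).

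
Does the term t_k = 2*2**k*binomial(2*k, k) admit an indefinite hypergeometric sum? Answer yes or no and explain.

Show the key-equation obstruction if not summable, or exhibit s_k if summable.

Compute t_(k+1)/t_k: get 4*(2*k + 1)/(k + 1).
A = 8*k + 4, B = k + 1, C = 1.
Set up (8*k + 4)·f(k+1) − (k)·f(k) − (1) = 0.
Degrees (1,1,0) ⇒ d ≤ -1.
d = -1 < 0 ⇒ no nonzero polynomial f; not summable.

No. Not Gosper-summable.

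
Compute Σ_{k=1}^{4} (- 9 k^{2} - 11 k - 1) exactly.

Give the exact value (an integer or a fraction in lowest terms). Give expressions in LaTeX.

Step 1: r(k) = (9*k**2 + 29*k + 21)/(9*k**2 + 11*k + 1).
So A=1 and B=1, with C=k**2 + 11*k/9 + 1/9.
Solve (1)·f(k+1) − (1)·f(k) = k**2 + 11*k/9 + 1/9.
From deg A=0, deg B=0, deg C=2: d=3.
Coefficient equations give f(k) = k*(3*k**2 + k - 3)/9.
Get s_k = R·t_k = k*(-3*k**2 - k + 3) with R(k) = B(k−1)f(k)/C(k) = k*(3*k**2 + k - 3)/(9*k**2 + 11*k + 1).
Verify: -9*k**2 - 11*k - 1 matches t_k.
Evaluate s at k=5 and k=1: -385 and -1; difference -384.

Σ = -384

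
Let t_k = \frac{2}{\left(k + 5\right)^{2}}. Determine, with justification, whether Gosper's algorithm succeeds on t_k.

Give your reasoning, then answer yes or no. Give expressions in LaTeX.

No — t_k has no hypergeometric antidifference.

Step 1: r(k) = (k + 5)**2/(k + 6)**2.
Take A(k)=k**2 + 10*k + 25, B(k)=k**2 + 12*k + 36, C(k)=1.
f must satisfy (k**2 + 10*k + 25)·f(k+1) − (k**2 + 10*k + 25)·f(k) = 1.
Bound: deg f ≤ 0.
Put f(k) = c0: A·f(k+1) − B(k−1)·f(k) − C = -1; need -1 = 0 — inconsistent ⇒ no f, not summable.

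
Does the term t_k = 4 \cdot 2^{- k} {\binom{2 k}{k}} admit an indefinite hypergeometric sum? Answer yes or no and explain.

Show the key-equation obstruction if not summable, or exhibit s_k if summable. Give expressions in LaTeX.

Step 1: r(k) = (2*k + 1)/(k + 1).
A = 2*k + 1, B = k + 1, C = 1.
Key eq: (2*k + 1)·f(k+1) = (k)·f(k) + (1).
d = -1 from the (1,1,0) case.
Negative degree bound (-1): no f exists, t_k not Gosper-summable.

No; the degree bound rules out any f.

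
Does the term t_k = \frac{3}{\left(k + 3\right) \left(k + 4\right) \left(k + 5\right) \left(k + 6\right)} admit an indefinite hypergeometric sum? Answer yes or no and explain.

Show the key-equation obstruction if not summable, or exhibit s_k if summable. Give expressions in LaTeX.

r(k) = (k + 3)/(k + 7) after simplifying.
Factor: A=k + 3; B=k + 7; C=1.
Need (k + 3)·f(k+1) − (k + 6)·f(k) = 1.
Bound: deg f ≤ 3.
Solving with deg f ≤ 3: f(k) = k*(k**2 + 12*k + 47)/180.
Then R = B(k−1)f/C = k*(k + 6)*(k**2 + 12*k + 47)/180, so s_k = R(k)·t_k = k*(k**2 + 12*k + 47)/(60*(k + 3)*(k + 4)*(k + 5)).
s_(k+1) − s_k = 3/(k**4 + 18*k**3 + 119*k**2 + 342*k + 360) = t_k.

Yes. s_k = \frac{k \left(k^{2} + 12 k + 47\right)}{60 \left(k + 3\right) \left(k + 4\right) \left(k + 5\right)}.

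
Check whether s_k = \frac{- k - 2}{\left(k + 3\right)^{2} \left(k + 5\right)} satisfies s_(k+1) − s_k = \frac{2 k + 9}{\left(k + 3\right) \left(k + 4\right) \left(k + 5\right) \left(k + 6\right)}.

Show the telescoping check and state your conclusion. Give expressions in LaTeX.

s_(k+1) = (-k - 3)/((k + 4)**2*(k + 6))
s_(k+1) − s_k = ((k + 2)*(k + 4)**2*(k + 6) - (k + 3)**3*(k + 5))/((k + 3)**2*(k + 4)**2*(k + 5)*(k + 6))
(s_(k+1) − s_k) − t_k = (-3*k**2 - 25*k - 51)/(k**6 + 25*k**5 + 257*k**4 + 1391*k**3 + 4182*k**2 + 6624*k + 4320)

Invalid: residual \frac{- 3 k^{2} - 25 k - 51}{k^{6} + 25 k^{5} + 257 k^{4} + 1391 k^{3} + 4182 k^{2} + 6624 k + 4320} ≠ 0.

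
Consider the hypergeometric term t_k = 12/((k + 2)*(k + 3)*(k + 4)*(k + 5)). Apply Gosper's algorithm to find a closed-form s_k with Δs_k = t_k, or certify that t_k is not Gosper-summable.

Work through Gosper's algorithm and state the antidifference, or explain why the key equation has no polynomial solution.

r(k) = (k + 2)/(k + 6) after simplifying.
Normal form (A,B,C) = (k + 2, k + 6, 1).
Need (k + 2)·f(k+1) − (k + 5)·f(k) = 1.
Bound: deg f ≤ 3.
A polynomial solution: f(k) = k*(k**2 + 9*k + 26)/72.
R(k) = B(k−1)·f(k)/C(k) = k*(k + 5)*(k**2 + 9*k + 26)/72; s_k = R·t_k = k*(k**2 + 9*k + 26)/(6*(k + 2)*(k + 3)*(k + 4)).
s_(k+1) − s_k = 12/(k**4 + 14*k**3 + 71*k**2 + 154*k + 120) = t_k.

s_k = k*(k**2 + 9*k + 26)/(6*(k + 2)*(k + 3)*(k + 4))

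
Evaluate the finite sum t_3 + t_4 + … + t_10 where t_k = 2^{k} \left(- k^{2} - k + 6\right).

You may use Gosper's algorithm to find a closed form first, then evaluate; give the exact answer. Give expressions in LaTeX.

Σ = -176144

Step 1: r(k) = 2*(k**2 + 3*k - 4)/(k**2 + k - 6).
Factor: A=2; B=1; C=k**2 + k - 6.
Set up (2)·f(k+1) − (1)·f(k) − (k**2 + k - 6) = 0.
deg f ≤ 2 (via 0,0,2).
Solving with deg f ≤ 2: f(k) = k**2 - 3*k - 2.
So s_k = (B(k−1)f/C)·t_k = ((k**2 - 3*k - 2)/((k - 2)*(k + 3)))·t_k = 2**k*(-k**2 + 3*k + 2).
Check: Δs_k = 2**k*(-k**2 - k + 6). ✓
Σ_(k=3)^(10) t_k = s_(11) − s_(3) = -176128 − (16) = -176144.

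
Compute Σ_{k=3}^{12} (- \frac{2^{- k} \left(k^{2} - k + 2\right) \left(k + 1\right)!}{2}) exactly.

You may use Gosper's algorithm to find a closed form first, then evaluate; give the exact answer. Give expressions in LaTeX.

Σ = -468242763/4

Compute t_(k+1)/t_k: get (k + 2)*(-k + (k + 1)**2 + 1)/(2*(k**2 - k + 2)).
Factor: A=k/2 + 1; B=1; C=k**2 - k + 2.
f must satisfy (k/2 + 1)·f(k+1) − (1)·f(k) = k**2 - k + 2.
Degrees (1,0,2) ⇒ d ≤ 1.
Solving with deg f ≤ 1: f(k) = 2*(k - 2).
Get s_k = R·t_k = -(k - 2)*factorial(k + 1)/2**k with R(k) = B(k−1)f(k)/C(k) = 2*(k - 2)/(k**2 - k + 2).
Check: Δs_k = -(k**2 - k + 2)*factorial(k + 1)/(2*2**k). ✓
Evaluate s at k=13 and k=3: -468242775/4 and -3; difference -468242763/4.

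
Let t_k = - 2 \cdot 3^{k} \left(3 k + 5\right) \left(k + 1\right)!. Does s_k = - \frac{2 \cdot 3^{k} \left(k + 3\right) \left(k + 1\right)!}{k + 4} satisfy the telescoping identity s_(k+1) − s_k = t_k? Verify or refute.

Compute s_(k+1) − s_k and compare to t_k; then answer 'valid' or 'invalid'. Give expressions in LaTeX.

s_(k+1) = -6*3**k*(k + 4)*factorial(k + 2)/(k + 5)
s_(k+1) − s_k = -2*3**k*(3*k**3 + 29*k**2 + 88*k + 81)*factorial(k + 1)/((k + 4)*(k + 5))
(s_(k+1) − s_k) − t_k = 2*3**k*(3*k**2 + 17*k + 19)*factorial(k + 1)/((k + 4)*(k + 5))

Invalid: residual \frac{2 \cdot 3^{k} \left(3 k^{2} + 17 k + 19\right) \left(k + 1\right)!}{\left(k + 4\right) \left(k + 5\right)} ≠ 0.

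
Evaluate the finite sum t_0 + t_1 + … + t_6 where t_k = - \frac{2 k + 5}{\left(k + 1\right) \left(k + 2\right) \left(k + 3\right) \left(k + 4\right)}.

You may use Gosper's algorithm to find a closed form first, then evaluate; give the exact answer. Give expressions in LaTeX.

The ratio is (k + 1)*(2*k + 7)/((k + 5)*(2*k + 5)).
A = k + 1, B = k + 5, C = k + 5/2.
Key eq: (k + 1)·f(k+1) = (k + 4)·f(k) + (k + 5/2).
Degrees (1,1,1) ⇒ d ≤ 3.
Solve for f: f(k) = k*(k + 2)*(k + 4)/6 (degree 3 ≤ 3).
Certificate R = B(k−1)f/C = k*(k + 2)*(k + 4)**2/(3*(2*k + 5)) gives s_k = k*(-k - 4)/(3*(k**2 + 4*k + 3)).
Check: Δs_k = (-2*k - 5)/(k**4 + 10*k**3 + 35*k**2 + 50*k + 24). ✓
Σ_(k=0)^(6) t_k = s_(7) − s_(0) = -77/240 − (0) = -77/240.

Σ = -77/240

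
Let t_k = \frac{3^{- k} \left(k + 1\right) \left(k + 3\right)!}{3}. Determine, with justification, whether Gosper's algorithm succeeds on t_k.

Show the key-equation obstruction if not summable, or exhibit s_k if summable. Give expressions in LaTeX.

Yes. s_k = 3^{- k} \left(k + 3\right)!.

Compute t_(k+1)/t_k: get (k + 2)*(k + 4)/(3*(k + 1)).
A = k/3 + 4/3, B = 1, C = k + 1.
f must satisfy (k/3 + 4/3)·f(k+1) − (1)·f(k) = k + 1.
From deg A=1, deg B=0, deg C=1: d=0.
Coefficient equations give f(k) = 3.
Get s_k = R·t_k = factorial(k + 3)/3**k with R(k) = B(k−1)f(k)/C(k) = 3/(k + 1).
Verify: (k + 1)*factorial(k + 3)/(3*3**k) matches t_k.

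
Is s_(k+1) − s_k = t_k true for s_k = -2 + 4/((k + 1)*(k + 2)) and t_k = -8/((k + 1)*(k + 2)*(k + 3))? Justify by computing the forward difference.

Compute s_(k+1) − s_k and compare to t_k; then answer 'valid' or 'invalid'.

s_(k+1) = -2 + 4/((k + 2)*(k + 3))
s_(k+1) − s_k = -8/(k**3 + 6*k**2 + 11*k + 6)
(s_(k+1) − s_k) − t_k = 0

valid (s_(k+1) − s_k reduces to t_k)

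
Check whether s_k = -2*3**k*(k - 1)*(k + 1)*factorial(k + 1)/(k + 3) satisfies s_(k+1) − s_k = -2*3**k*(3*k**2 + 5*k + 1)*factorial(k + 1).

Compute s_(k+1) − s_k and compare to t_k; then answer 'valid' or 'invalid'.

Invalid: residual 4*3**k*(k + 1)*(3*k**2 + 11*k + 4)*factorial(k + 1)/((k + 3)*(k + 4)) ≠ 0.

s_(k+1) = -6*3**k*k*(k + 2)*factorial(k + 2)/(k + 4)
s_(k+1) − s_k = -2*3**k*(3*k**4 + 20*k**3 + 44*k**2 + 37*k + 4)*factorial(k + 1)/((k + 3)*(k + 4))
(s_(k+1) − s_k) − t_k = 4*3**k*(k + 1)*(3*k**2 + 11*k + 4)*factorial(k + 1)/((k + 3)*(k + 4))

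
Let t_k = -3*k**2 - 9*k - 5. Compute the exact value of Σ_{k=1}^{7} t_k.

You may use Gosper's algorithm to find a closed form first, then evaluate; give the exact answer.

The ratio is (3*k**2 + 15*k + 17)/(3*k**2 + 9*k + 5).
A = 1, B = 1, C = k**2 + 3*k + 5/3.
Solve (1)·f(k+1) − (1)·f(k) = k**2 + 3*k + 5/3.
deg f ≤ 3 (via 0,0,2).
Solve for f: f(k) = k*(k**2 + 3*k + 1)/3 (degree 3 ≤ 3).
Certificate R = B(k−1)f/C = k*(k**2 + 3*k + 1)/(3*k**2 + 9*k + 5) gives s_k = k*(-k**2 - 3*k - 1).
Δs = -3*k**2 - 9*k - 5, as required.
Σ_(k=1)^(7) t_k = s_(8) − s_(1) = -712 − (-5) = -707.

Σ = -707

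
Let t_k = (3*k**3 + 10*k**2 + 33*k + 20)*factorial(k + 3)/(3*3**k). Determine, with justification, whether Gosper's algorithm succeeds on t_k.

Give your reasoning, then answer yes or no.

Yes. s_k = (3*k**2 + k + 4)*factorial(k + 3)/3**k.

Ratio r(k) = (3*k**4 + 31*k**3 + 138*k**2 + 314*k + 264)/(3*(3*k**3 + 10*k**2 + 33*k + 20)).
Take A(k)=k/3 + 4/3, B(k)=1, C(k)=k**3 + 10*k**2/3 + 11*k + 20/3.
Solve (k/3 + 4/3)·f(k+1) − (1)·f(k) = k**3 + 10*k**2/3 + 11*k + 20/3.
d = 2 from the (1,0,3) case.
A polynomial solution: f(k) = 3*k**2 + k + 4.
Then R = B(k−1)f/C = 3*(3*k**2 + k + 4)/(3*k**3 + 10*k**2 + 33*k + 20), so s_k = R(k)·t_k = (3*k**2 + k + 4)*factorial(k + 3)/3**k.
s_(k+1) − s_k = (3*k**3 + 10*k**2 + 33*k + 20)*factorial(k + 3)/(3*3**k) = t_k.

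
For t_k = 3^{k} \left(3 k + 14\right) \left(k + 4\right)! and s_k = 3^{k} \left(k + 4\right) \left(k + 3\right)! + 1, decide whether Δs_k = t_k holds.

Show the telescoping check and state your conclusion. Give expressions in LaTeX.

Valid — Δs_k = t_k.

s_(k+1) = 3**(k + 1)*(k + 5)*factorial(k + 4) + 1
s_(k+1) − s_k = 3**k*(3*k + 14)*factorial(k + 4)
(s_(k+1) − s_k) − t_k = 0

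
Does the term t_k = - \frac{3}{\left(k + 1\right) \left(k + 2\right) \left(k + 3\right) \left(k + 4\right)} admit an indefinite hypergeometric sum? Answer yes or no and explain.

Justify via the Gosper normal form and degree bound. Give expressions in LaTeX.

Step 1: r(k) = (k + 1)/(k + 5).
Gosper form: A/B · C(k+1)/C(k) with A=k + 1, B=k + 5, C=1.
Set up (k + 1)·f(k+1) − (k + 4)·f(k) − (1) = 0.
From deg A=1, deg B=1, deg C=0: d=3.
Coefficient equations give f(k) = k*(k**2 + 6*k + 11)/18.
Certificate R = B(k−1)f/C = k*(k + 4)*(k**2 + 6*k + 11)/18 gives s_k = k*(-k**2 - 6*k - 11)/(6*(k + 1)*(k + 2)*(k + 3)).
Verify: -3/(k**4 + 10*k**3 + 35*k**2 + 50*k + 24) matches t_k.

Yes. s_k = \frac{k \left(- k^{2} - 6 k - 11\right)}{6 \left(k + 1\right) \left(k + 2\right) \left(k + 3\right)}.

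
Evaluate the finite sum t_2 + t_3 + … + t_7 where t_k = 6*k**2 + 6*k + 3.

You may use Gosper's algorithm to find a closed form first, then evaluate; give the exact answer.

Step 1: r(k) = (2*k**2 + 6*k + 5)/(2*k**2 + 2*k + 1).
Factor: A=1; B=1; C=k**2 + k + 1/2.
f must satisfy (1)·f(k+1) − (1)·f(k) = k**2 + k + 1/2.
d = 3 from the (0,0,2) case.
Solve for f: f(k) = k*(2*k**2 + 1)/6 (degree 3 ≤ 3).
Get s_k = R·t_k = 2*k**3 + k with R(k) = B(k−1)f(k)/C(k) = k*(2*k**2 + 1)/(3*(2*k**2 + 2*k + 1)).
Verify: 6*k**2 + 6*k + 3 matches t_k.
Sum = s_(8) − s_(2); s_(8) = 1032, s_(2) = 18 ⇒ 1014.

Σ = 1014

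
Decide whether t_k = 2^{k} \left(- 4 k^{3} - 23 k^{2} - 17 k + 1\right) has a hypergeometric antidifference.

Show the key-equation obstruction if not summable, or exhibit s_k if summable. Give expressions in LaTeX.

Step 1: r(k) = 2*(4*k**3 + 35*k**2 + 75*k + 43)/(4*k**3 + 23*k**2 + 17*k - 1).
Gosper form: A/B · C(k+1)/C(k) with A=2, B=1, C=k**3 + 23*k**2/4 + 17*k/4 - 1/4.
f must satisfy (2)·f(k+1) − (1)·f(k) = k**3 + 23*k**2/4 + 17*k/4 - 1/4.
deg f ≤ 3 (via 0,0,3).
Coefficient equations give f(k) = (4*k**3 - k**2 - 3*k - 1)/4.
Then R = B(k−1)f/C = (4*k**3 - k**2 - 3*k - 1)/(4*k**3 + 23*k**2 + 17*k - 1), so s_k = R(k)·t_k = 2**k*(-4*k**3 + k**2 + 3*k + 1).
Δs = 2**k*(-4*k**3 - 23*k**2 - 17*k + 1), as required.

Yes. s_k = 2^{k} \left(- 4 k^{3} + k^{2} + 3 k + 1\right).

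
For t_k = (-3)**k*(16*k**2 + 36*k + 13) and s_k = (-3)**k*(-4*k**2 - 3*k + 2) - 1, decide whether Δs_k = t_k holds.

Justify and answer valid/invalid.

s_(k+1) = 3*(-3)**k*(3*k + 4*(k + 1)**2 + 1) - 1
s_(k+1) − s_k = (-3)**k*(16*k**2 + 36*k + 13)
(s_(k+1) − s_k) − t_k = 0

Valid — Δs_k = t_k.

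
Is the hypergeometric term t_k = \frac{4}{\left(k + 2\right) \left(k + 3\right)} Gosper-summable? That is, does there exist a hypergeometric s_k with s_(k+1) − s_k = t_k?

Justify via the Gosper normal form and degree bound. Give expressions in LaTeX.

The ratio is (k + 2)/(k + 4).
A = k + 2, B = k + 4, C = 1.
Set up (k + 2)·f(k+1) − (k + 3)·f(k) − (1) = 0.
Degrees (1,1,0) ⇒ d ≤ 1.
A polynomial solution: f(k) = k/2.
R(k) = B(k−1)·f(k)/C(k) = k*(k + 3)/2; s_k = R·t_k = 2*k/(k + 2).
Verify: 4/(k**2 + 5*k + 6) matches t_k.

Yes. s_k = \frac{2 k}{k + 2}.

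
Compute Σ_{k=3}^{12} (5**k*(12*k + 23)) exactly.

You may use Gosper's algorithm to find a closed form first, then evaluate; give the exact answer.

r(k) = 5*(12*k + 35)/(12*k + 23) after simplifying.
Gosper form: A/B · C(k+1)/C(k) with A=5, B=1, C=k + 23/12.
Solve (5)·f(k+1) − (1)·f(k) = k + 23/12.
deg f ≤ 1 (via 0,0,1).
A polynomial solution: f(k) = (3*k + 2)/12.
Get s_k = R·t_k = 5**k*(3*k + 2) with R(k) = B(k−1)f(k)/C(k) = (3*k + 2)/(12*k + 23).
Verify: 5**k*(12*k + 23) matches t_k.
Telescoping: Σ = s_(13) − s_(3) = 50048828125 − (1375) = 50048826750.

Σ = 50048826750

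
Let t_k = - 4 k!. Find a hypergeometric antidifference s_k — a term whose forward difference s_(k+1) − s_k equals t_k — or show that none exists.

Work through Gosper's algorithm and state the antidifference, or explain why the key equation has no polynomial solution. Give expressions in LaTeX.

none (Gosper's algorithm certifies no s_k)

Step 1: r(k) = k + 1.
Factor: A=k + 1; B=1; C=1.
f must satisfy (k + 1)·f(k+1) − (1)·f(k) = 1.
Degrees (1,0,0) ⇒ d ≤ -1.
deg f ≤ -1 is impossible — no certificate.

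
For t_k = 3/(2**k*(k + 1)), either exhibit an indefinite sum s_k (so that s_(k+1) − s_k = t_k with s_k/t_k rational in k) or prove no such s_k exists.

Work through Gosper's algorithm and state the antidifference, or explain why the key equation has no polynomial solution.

no hypergeometric antidifference exists

The ratio is (k + 1)/(2*(k + 2)).
Normal form (A,B,C) = (k/2 + 1/2, k + 2, 1).
f must satisfy (k/2 + 1/2)·f(k+1) − (k + 1)·f(k) = 1.
deg f ≤ -1 (via 1,1,0).
d = -1 < 0 ⇒ no nonzero polynomial f; not summable.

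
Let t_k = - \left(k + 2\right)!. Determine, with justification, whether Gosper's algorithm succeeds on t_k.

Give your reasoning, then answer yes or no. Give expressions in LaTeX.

Step 1: r(k) = k + 3.
Take A(k)=k + 3, B(k)=1, C(k)=1.
f must satisfy (k + 3)·f(k+1) − (1)·f(k) = 1.
From deg A=1, deg B=0, deg C=0: d=-1.
deg f ≤ -1 is impossible — no certificate.

No — negative degree bound, so no certificate f.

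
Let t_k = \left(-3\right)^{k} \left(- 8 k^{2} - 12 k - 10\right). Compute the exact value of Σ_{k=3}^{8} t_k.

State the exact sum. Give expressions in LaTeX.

Σ = -3207816

Step 1: r(k) = 3*(-4*k**2 - 14*k - 15)/(4*k**2 + 6*k + 5).
Take A(k)=-3, B(k)=1, C(k)=k**2 + 3*k/2 + 5/4.
Solve (-3)·f(k+1) − (1)·f(k) = k**2 + 3*k/2 + 5/4.
Degrees (0,0,2) ⇒ d ≤ 2.
Solving with deg f ≤ 2: f(k) = -(2*k**2 + 1)/8.
Get s_k = R·t_k = (-3)**k*(2*k**2 + 1) with R(k) = B(k−1)f(k)/C(k) = -(2*k**2 + 1)/(2*(4*k**2 + 6*k + 5)).
s_(k+1) − s_k = (-3)**k*(-8*k**2 - 12*k - 10) = t_k.
Sum = s_(9) − s_(3); s_(9) = -3208329, s_(3) = -513 ⇒ -3207816.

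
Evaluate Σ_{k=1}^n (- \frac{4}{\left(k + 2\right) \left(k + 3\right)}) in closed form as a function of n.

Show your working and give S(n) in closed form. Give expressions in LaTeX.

Step 1: r(k) = (k + 2)/(k + 4).
Gosper form: A/B · C(k+1)/C(k) with A=k + 2, B=k + 4, C=1.
f must satisfy (k + 2)·f(k+1) − (k + 3)·f(k) = 1.
deg f ≤ 1 (via 1,1,0).
A polynomial solution: f(k) = k/2.
Then R = B(k−1)f/C = k*(k + 3)/2, so s_k = R(k)·t_k = -2*k/(k + 2).
s_(k+1) − s_k = -4/(k**2 + 5*k + 6) = t_k.
Evaluate: s_(n+1) = 2*(-n - 1)/(n + 3); subtract s_(1) = -2/3 ⇒ S(n) = -4*n/(3*n + 9).

S(n) = - \frac{4 n}{3 n + 9}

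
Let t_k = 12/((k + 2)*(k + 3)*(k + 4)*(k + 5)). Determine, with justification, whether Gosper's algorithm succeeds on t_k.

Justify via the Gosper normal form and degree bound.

t_(k+1)/t_k = (k + 2)/(k + 6).
A = k + 2, B = k + 6, C = 1.
Need (k + 2)·f(k+1) − (k + 5)·f(k) = 1.
Bound: deg f ≤ 3.
Solving with deg f ≤ 3: f(k) = k*(k**2 + 9*k + 26)/72.
Then R = B(k−1)f/C = k*(k + 5)*(k**2 + 9*k + 26)/72, so s_k = R(k)·t_k = k*(k**2 + 9*k + 26)/(6*(k + 2)*(k + 3)*(k + 4)).
Verify: 12/(k**4 + 14*k**3 + 71*k**2 + 154*k + 120) matches t_k.

Yes. s_k = k*(k**2 + 9*k + 26)/(6*(k + 2)*(k + 3)*(k + 4)).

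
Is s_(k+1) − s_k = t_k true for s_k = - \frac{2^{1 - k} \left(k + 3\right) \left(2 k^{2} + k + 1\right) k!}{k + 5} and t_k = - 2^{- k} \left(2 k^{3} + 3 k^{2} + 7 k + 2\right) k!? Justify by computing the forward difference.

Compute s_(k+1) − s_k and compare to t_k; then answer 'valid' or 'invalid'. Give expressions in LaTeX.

s_(k+1) = -(k + 4)*(2*k**2 + 5*k + 4)*factorial(k + 1)/(2**k*(k + 6))
s_(k+1) − s_k = -(2*k**5 + 21*k**4 + 74*k**3 + 133*k**2 + 162*k + 44)*factorial(k)/(2**k*(k + 5)*(k + 6))
(s_(k+1) − s_k) − t_k = 2**(1 - k)*(2*k**4 + 13*k**3 + 18*k**2 + 35*k + 8)*factorial(k)/((k + 5)*(k + 6))

Invalid: residual \frac{2^{1 - k} \left(2 k^{4} + 13 k^{3} + 18 k^{2} + 35 k + 8\right) k!}{\left(k + 5\right) \left(k + 6\right)} ≠ 0.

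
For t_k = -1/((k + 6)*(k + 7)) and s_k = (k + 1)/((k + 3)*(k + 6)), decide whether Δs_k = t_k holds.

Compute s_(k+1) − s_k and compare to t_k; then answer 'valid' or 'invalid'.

Invalid: residual 4*(k + 5)/(k**4 + 20*k**3 + 145*k**2 + 450*k + 504) ≠ 0.

s_(k+1) = (k + 2)/((k + 4)*(k + 7))
s_(k+1) − s_k = (-k**2 - 3*k + 8)/(k**4 + 20*k**3 + 145*k**2 + 450*k + 504)
(s_(k+1) − s_k) − t_k = 4*(k + 5)/(k**4 + 20*k**3 + 145*k**2 + 450*k + 504)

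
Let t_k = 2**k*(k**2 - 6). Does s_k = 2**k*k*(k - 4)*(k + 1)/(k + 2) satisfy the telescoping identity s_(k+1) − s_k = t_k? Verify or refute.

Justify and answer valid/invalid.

Invalid: residual 2**k*(-k**3 - k**2 + 2*k + 12)/(k**2 + 5*k + 6) ≠ 0.

s_(k+1) = 2**(k + 1)*(k**3 - 7*k - 6)/(k + 3)
s_(k+1) − s_k = 2**k*(k**4 + 4*k**3 - k**2 - 28*k - 24)/(k**2 + 5*k + 6)
(s_(k+1) − s_k) − t_k = 2**k*(-k**3 - k**2 + 2*k + 12)/(k**2 + 5*k + 6)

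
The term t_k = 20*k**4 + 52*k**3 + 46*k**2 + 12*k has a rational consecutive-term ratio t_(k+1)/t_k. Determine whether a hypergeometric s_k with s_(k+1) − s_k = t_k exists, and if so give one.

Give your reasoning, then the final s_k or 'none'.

s_k = k*(4*k**4 + 3*k**3 - 4*k**2 - 4*k + 1)

Step 1: r(k) = (10*k**4 + 66*k**3 + 161*k**2 + 170*k + 65)/(k*(10*k**3 + 26*k**2 + 23*k + 6)).
A = 1, B = 1, C = k**4 + 13*k**3/5 + 23*k**2/10 + 3*k/5.
Key eq: (1)·f(k+1) = (1)·f(k) + (k**4 + 13*k**3/5 + 23*k**2/10 + 3*k/5).
deg f ≤ 5 (via 0,0,4).
A polynomial solution: f(k) = k*(k - 1)*(4*k**3 + 7*k**2 + 3*k - 1)/20.
R(k) = B(k−1)·f(k)/C(k) = (k - 1)*(4*k**3 + 7*k**2 + 3*k - 1)/(2*(10*k**3 + 26*k**2 + 23*k + 6)); s_k = R·t_k = k*(4*k**4 + 3*k**3 - 4*k**2 - 4*k + 1).
s_(k+1) − s_k = 2*k*(10*k**3 + 26*k**2 + 23*k + 6) = t_k.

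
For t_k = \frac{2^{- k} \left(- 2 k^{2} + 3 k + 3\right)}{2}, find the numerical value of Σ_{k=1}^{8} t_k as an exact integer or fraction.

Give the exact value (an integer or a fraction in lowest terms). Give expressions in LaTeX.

Ratio r(k) = (2*k**2 + k - 4)/(2*(2*k**2 - 3*k - 3)).
Normal form (A,B,C) = (1/2, 1, k**2 - 3*k/2 - 3/2).
Set up (1/2)·f(k+1) − (1)·f(k) − (k**2 - 3*k/2 - 3/2) = 0.
Bound: deg f ≤ 2.
Solve for f: f(k) = -k*(2*k + 1) (degree 2 ≤ 2).
So s_k = (B(k−1)f/C)·t_k = (-2*k*(2*k + 1)/(2*k**2 - 3*k - 3))·t_k = k*(2*k + 1)/2**k.
Δs = (-2*k**2 + 3*k + 3)/(2*2**k), as required.
Evaluate s at k=9 and k=1: 171/512 and 3/2; difference -597/512.

Σ = -597/512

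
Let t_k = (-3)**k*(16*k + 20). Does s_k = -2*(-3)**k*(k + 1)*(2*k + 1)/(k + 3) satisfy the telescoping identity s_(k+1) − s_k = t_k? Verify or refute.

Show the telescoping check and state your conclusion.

Invalid: residual (-3)**k*(-32*k**2 - 144*k - 124)/(k**2 + 7*k + 12) ≠ 0.

s_(k+1) = 6*(-3)**k*(k + 2)*(2*k + 3)/(k + 4)
s_(k+1) − s_k = (-3)**k*(16*k**3 + 100*k**2 + 188*k + 116)/(k**2 + 7*k + 12)
(s_(k+1) − s_k) − t_k = (-3)**k*(-32*k**2 - 144*k - 124)/(k**2 + 7*k + 12)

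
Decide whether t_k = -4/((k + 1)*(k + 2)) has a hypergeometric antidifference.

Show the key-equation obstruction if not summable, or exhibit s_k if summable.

t_(k+1)/t_k = (k + 1)/(k + 3).
Factor: A=k + 1; B=k + 3; C=1.
Solve (k + 1)·f(k+1) − (k + 2)·f(k) = 1.
Bound: deg f ≤ 1.
A polynomial solution: f(k) = k.
R(k) = B(k−1)·f(k)/C(k) = k*(k + 2); s_k = R·t_k = -4*k/(k + 1).
Δs = -4/(k**2 + 3*k + 2), as required.

Yes. s_k = -4*k/(k + 1).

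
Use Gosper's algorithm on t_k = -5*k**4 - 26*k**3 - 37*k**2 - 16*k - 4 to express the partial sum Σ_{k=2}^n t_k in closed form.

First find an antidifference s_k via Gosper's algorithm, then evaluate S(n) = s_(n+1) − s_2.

Step 1: r(k) = (5*k**4 + 46*k**3 + 145*k**2 + 188*k + 88)/(5*k**4 + 26*k**3 + 37*k**2 + 16*k + 4).
Take A(k)=1, B(k)=1, C(k)=k**4 + 26*k**3/5 + 37*k**2/5 + 16*k/5 + 4/5.
Key eq: (1)·f(k+1) = (1)·f(k) + (k**4 + 26*k**3/5 + 37*k**2/5 + 16*k/5 + 4/5).
Degrees (0,0,4) ⇒ d ≤ 5.
Solving with deg f ≤ 5: f(k) = k*(k**4 + 4*k**3 + k**2 - 4*k + 2)/5.
Get s_k = R·t_k = k*(-k**4 - 4*k**3 - k**2 + 4*k - 2) with R(k) = B(k−1)f(k)/C(k) = k*(k**4 + 4*k**3 + k**2 - 4*k + 2)/(5*k**4 + 26*k**3 + 37*k**2 + 16*k + 4).
s_(k+1) − s_k = -5*k**4 - 26*k**3 - 37*k**2 - 16*k - 4 = t_k.
Telescope: S(n) = s_(n+1) − s_(2) = -n**5 - 9*n**4 - 27*n**3 - 33*n**2 - 18*n - 4 − (-92) = -n**5 - 9*n**4 - 27*n**3 - 33*n**2 - 18*n + 88.

S(n) = -n**5 - 9*n**4 - 27*n**3 - 33*n**2 - 18*n + 88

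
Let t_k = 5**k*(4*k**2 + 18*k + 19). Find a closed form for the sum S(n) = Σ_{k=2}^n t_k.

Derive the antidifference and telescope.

r(k) = 5*(4*k**2 + 26*k + 41)/(4*k**2 + 18*k + 19) after simplifying.
Gosper form: A/B · C(k+1)/C(k) with A=5, B=1, C=k**2 + 9*k/2 + 19/4.
Set up (5)·f(k+1) − (1)·f(k) − (k**2 + 9*k/2 + 19/4) = 0.
d = 2 from the (0,0,2) case.
Solve for f: f(k) = (k + 1)**2/4 (degree 2 ≤ 2).
Then R = B(k−1)f/C = (k + 1)**2/(4*k**2 + 18*k + 19), so s_k = R(k)·t_k = 5**k*(k**2 + 2*k + 1).
Check: Δs_k = 5**k*(4*k**2 + 18*k + 19). ✓
Evaluate: s_(n+1) = 5**(n + 1)*(n**2 + 4*n + 4); subtract s_(2) = 225 ⇒ S(n) = 5*5**n*n**2 + 20*5**n*n + 20*5**n - 225.

S(n) = 5*5**n*n**2 + 20*5**n*n + 20*5**n - 225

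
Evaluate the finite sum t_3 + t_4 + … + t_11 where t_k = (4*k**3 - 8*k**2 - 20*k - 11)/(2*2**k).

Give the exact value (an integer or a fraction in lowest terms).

Σ = 64707/4096

Compute t_(k+1)/t_k: get (4*k**3 + 4*k**2 - 24*k - 35)/(2*(4*k**3 - 8*k**2 - 20*k - 11)).
Normal form (A,B,C) = (1/2, 1, k**3 - 2*k**2 - 5*k - 11/4).
f must satisfy (1/2)·f(k+1) − (1)·f(k) = k**3 - 2*k**2 - 5*k - 11/4.
deg f ≤ 3 (via 0,0,3).
Solving with deg f ≤ 3: f(k) = -(4*k**3 + 4*k**2 - 3)/2.
Then R = B(k−1)f/C = -2*(4*k**3 + 4*k**2 - 3)/(4*k**3 - 8*k**2 - 20*k - 11), so s_k = R(k)·t_k = (-4*k**3 - 4*k**2 + 3)/2**k.
s_(k+1) − s_k = (4*k**3 - 8*k**2 - 20*k - 11)/(2*2**k) = t_k.
Evaluate s at k=12 and k=3: -7485/4096 and -141/8; difference 64707/4096.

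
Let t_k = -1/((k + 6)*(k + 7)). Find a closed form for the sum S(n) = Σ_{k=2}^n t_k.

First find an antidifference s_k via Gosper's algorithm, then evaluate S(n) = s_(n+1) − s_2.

The ratio is (k + 6)/(k + 8).
So A=k + 6 and B=k + 8, with C=1.
f must satisfy (k + 6)·f(k+1) − (k + 7)·f(k) = 1.
From deg A=1, deg B=1, deg C=0: d=1.
Coefficient equations give f(k) = k/6.
Then R = B(k−1)f/C = k*(k + 7)/6, so s_k = R(k)·t_k = -k/(6*k + 36).
Δs = -1/(k**2 + 13*k + 42), as required.
s_(n+1) = (-n - 1)/(6*(n + 7)) and s_(2) = -1/24, so S(n) = (1 - n)/(8*(n + 7)).

S(n) = (1 - n)/(8*(n + 7))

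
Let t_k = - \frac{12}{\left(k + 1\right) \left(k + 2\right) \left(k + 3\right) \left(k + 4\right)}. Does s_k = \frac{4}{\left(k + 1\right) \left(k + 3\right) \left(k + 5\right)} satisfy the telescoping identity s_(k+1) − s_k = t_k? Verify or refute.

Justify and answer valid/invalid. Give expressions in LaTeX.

s_(k+1) = 4/((k + 2)*(k + 4)*(k + 6))
s_(k+1) − s_k = 4/((k + 2)*(k + 4)*(k + 6)) - 4/((k + 1)*(k + 3)*(k + 5))
(s_(k+1) − s_k) − t_k = 12*(4*k + 19)/(k**6 + 21*k**5 + 175*k**4 + 735*k**3 + 1624*k**2 + 1764*k + 720)

Invalid: residual \frac{12 \left(4 k + 19\right)}{k^{6} + 21 k^{5} + 175 k^{4} + 735 k^{3} + 1624 k^{2} + 1764 k + 720} ≠ 0.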